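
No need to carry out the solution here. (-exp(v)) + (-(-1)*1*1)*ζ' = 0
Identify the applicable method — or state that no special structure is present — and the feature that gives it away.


Technique: no special technique — solved for the derivative, no ζ appears — this is antidifferentiation in v wearing ODE clothing.


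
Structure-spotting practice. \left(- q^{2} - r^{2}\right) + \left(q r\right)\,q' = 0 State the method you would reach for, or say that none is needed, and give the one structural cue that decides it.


Diagnosis: the homogeneous substitution — solved for the derivative, the right side is unchanged under scaling r and q together — it depends only on the ratio q/r, so substitute a single ratio variable. Rearranged, this also fits the Bernoulli template directly; the homogeneous substitution reads the structure without the rearrangement.


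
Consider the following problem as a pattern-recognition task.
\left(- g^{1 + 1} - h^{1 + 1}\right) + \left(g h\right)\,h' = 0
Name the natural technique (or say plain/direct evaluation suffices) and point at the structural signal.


Technique: the homogeneous substitution — scaling g and h together leaves the slope fixed — it depends only on h/g, so substitute the ratio. A Bernoulli rewrite works here as the equation stands — the homogeneous substitution is the more immediate reading.


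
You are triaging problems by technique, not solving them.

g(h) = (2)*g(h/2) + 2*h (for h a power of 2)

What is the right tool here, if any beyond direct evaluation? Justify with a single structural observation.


Diagnosis: the master substitution — a divide-and-conquer shape: argument h/2, so change variables with h = 2^m and solve the linear version.


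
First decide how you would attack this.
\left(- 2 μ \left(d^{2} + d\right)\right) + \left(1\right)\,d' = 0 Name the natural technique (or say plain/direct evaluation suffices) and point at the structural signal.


Technique: separation of variables — one side of the product carries the independent variable, the other the unknown — the textbook separation shape. A Bernoulli rewrite would carry it as the equation stands — separating the variables needs no rearrangement either.


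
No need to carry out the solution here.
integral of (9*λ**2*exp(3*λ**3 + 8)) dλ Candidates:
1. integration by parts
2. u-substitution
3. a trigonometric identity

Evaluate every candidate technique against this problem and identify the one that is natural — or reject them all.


Verdict: u-substitution — the only nontrivial dependence routes through 3*λ**3 + 8, whose derivative supplies the leftover factor up to a constant multiple — u = 3*λ**3 + 8 flattens it.
- integration by parts — a polynomial factor is present, but its partner is not an exp, sine, or cosine of a degree-1 argument, nor a logarithm.
- u-substitution: yes — fits the structure here.
- a trigonometric identity: no sine or cosine appears, so there is nothing for a trigonometric identity to act on.


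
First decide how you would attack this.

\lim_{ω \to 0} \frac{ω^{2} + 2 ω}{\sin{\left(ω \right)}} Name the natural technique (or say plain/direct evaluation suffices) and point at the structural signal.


Method: l'Hôpital's rule (0/0) — numerator and denominator both vanish at 0 — a genuine 0/0 form, which is exactly when l'Hôpital applies. A local series expansion at the point resolves it as well; the rule is the packaged version of that step.


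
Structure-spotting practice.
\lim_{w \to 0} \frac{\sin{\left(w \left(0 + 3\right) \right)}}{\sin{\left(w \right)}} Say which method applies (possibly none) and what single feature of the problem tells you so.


Best approach: l'Hôpital's rule (0/0) — the 0/0 form at 0 is the signature situation for l'Hôpital's rule. Expanding numerator and denominator to first order gives the same value — the rule automates exactly that.


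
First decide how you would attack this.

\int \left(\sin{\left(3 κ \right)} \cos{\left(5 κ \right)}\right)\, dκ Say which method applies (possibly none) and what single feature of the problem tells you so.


Best approach: a trigonometric identity — cross-frequency products like \sin{\left(3 κ \right)} \cos{\left(5 κ \right)} are the textbook product-to-sum case — the identity converts them to directly integrable sinusoids.


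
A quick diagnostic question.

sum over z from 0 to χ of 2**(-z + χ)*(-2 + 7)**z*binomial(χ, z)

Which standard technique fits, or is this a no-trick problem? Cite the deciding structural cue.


Technique: the binomial theorem — binomial coefficients against complementary powers of (-2 + 7) and 2: recognize the binomial expansion and resum.


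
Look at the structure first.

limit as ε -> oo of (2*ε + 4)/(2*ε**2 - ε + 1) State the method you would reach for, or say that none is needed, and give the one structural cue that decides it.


Verdict: dominant-term comparison — growth-rate triage: the leading powers of ε decide the limit, everything else is noise. Differentiating the expression as a single quotient would eventually settle it as well; matching dominant growth settles it immediately.


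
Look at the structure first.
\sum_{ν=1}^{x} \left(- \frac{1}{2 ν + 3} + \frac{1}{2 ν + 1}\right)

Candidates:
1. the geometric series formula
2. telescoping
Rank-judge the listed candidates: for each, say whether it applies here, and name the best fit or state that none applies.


Best approach: telescoping — consecutive terms evaluate one function at adjacent indices (\frac{1}{2 ν + 1} is its current value): one term's tail is the next term's head, so the chain collapses.
- the geometric series formula — the term-to-term ratio changes with the index, so the geometric formula cannot close it.
- telescoping: yes, a natural case for it.


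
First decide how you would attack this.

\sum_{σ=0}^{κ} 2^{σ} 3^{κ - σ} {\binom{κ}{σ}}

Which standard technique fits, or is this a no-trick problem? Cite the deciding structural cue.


Diagnosis: the binomial theorem — the summand is term σ of a binomial expansion in 2 and 3; the whole sum is a single power.


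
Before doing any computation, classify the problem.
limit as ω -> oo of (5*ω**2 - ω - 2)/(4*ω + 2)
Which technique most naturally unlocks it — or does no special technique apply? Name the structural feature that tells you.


Diagnosis: dominant-term comparison — growth-rate triage: the leading powers of ω decide the limit, everything else is noise. Viewed as a single quotient this is an ∞/∞ form — an at-infinity application of l'Hôpital's rule would also resolve it; comparing leading growth reads the answer without differentiating.


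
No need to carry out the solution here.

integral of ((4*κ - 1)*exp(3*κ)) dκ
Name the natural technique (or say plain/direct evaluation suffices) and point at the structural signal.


Technique: integration by parts — a polynomial 4*κ - 1 against the kernel exp(3*κ) is the signature bounded-ladder case for integration by parts.


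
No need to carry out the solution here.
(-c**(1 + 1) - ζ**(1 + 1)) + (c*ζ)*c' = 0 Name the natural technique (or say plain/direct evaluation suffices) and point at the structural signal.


Verdict: the homogeneous substitution — the slope is degree-zero homogeneous: the ratio substitution v = c/ζ collapses it. A Bernoulli rewrite works here as the equation stands — the homogeneous substitution is the more immediate reading.


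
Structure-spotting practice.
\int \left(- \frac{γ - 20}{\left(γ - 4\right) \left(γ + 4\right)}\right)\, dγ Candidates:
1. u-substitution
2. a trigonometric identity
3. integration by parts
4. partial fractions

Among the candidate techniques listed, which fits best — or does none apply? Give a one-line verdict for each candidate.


Method: partial fractions — a proper rational integrand whose denominator splits into simpler factors — decompose into partial fractions first.
- u-substitution — no subexpression of the integrand pairs with its own derivative as a factor — individual terms may offer their own substitutions, but any change of variable covering the whole integral would have to be constructed from outside the expression.
- a trigonometric identity — with no trigonometric functions present, identity rewriting has no target.
- integration by parts — the integrand does not split as a nonconstant polynomial times an exp, sine, cosine of a linear argument, or logarithm — no polynomial-kernel parts product to differentiate one side of.
- partial fractions: yes, a natural case for it.


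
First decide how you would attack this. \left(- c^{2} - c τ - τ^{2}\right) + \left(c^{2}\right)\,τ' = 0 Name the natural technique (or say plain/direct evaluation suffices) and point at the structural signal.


Diagnosis: the homogeneous substitution — the slope's numerator and denominator have matching total degree, so it depends only on τ/c and the ratio substitution collapses it.


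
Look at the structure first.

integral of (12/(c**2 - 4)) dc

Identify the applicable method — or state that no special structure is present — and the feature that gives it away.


Diagnosis: partial fractions — once c**2 - 4 is factored, each root contributes a simple-fraction term; integrate them one at a time.


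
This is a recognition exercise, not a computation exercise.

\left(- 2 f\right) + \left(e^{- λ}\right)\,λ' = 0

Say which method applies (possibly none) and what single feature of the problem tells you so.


Diagnosis: separation of variables — separating collects all λ-dependence with the derivative and leaves all f-dependence opposite: variables separate. The equation is exact as it stands too — a potential function exists — though separation reads the split structure directly.


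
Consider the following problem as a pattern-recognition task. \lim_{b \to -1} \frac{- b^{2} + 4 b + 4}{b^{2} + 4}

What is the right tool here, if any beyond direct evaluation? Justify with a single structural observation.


Verdict: no special technique — the expression is continuous at the evaluation point — substitute directly; no indeterminate form appears.


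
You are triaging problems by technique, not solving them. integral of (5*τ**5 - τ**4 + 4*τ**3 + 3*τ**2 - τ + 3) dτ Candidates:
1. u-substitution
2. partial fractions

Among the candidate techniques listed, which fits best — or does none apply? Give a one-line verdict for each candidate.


Method: no special technique — every term is a constant multiple of a power of τ; term-wise power-rule integration needs no preliminary transformation.
- u-substitution: any workable substitution here is cosmetic — the integrand is already in directly integrable form.
- partial fractions: there is no rational-function structure to decompose.


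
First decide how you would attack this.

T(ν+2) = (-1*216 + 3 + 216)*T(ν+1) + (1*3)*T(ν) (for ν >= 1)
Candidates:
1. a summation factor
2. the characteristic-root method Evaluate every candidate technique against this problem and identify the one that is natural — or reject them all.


Diagnosis: the characteristic-root method — shift-invariance with fixed coefficients calls for exponential trials; the characteristic polynomial finds every r^ν.
- a summation factor: a summation factor telescopes one-step recursions; this one carries higher-order memory.
- the characteristic-root method — yes, a natural case for it.


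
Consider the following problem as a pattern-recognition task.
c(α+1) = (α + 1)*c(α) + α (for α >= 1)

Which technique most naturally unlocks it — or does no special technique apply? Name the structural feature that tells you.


Method: a summation factor — normalize by the running product of α + 1: the left side becomes a difference, and differences sum.


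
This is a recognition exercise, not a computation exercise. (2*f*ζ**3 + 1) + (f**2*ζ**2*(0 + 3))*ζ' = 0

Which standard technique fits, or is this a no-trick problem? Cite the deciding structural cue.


Method: the exact-equation method — equality of cross partials is the green light — assemble the potential function term by term.


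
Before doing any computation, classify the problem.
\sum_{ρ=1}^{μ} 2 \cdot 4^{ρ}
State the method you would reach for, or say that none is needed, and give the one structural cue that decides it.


Method: the geometric series formula — each term is 4 times the previous one, so the geometric-series formula applies directly.


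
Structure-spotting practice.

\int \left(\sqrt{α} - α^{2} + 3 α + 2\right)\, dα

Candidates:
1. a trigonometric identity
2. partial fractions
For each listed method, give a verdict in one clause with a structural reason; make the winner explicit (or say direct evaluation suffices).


Method: no special technique — nothing composite, nothing rational, nothing trigonometric — each constant-multiple power of α integrates by the power rule alone.
- a trigonometric identity: no sine or cosine appears, so there is nothing for a trigonometric identity to act on.
- partial fractions: the expression is not a ratio of polynomials that decomposes further.


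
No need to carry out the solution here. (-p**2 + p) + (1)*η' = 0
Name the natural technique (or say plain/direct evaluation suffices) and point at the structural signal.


Method: no special technique — with η absent the equation is not coupled at all: direct integration in p.


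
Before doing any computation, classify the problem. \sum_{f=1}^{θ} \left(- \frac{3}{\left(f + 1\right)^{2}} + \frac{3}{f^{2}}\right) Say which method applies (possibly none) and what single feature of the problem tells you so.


Verdict: telescoping — the summand is built as \frac{3}{f^{2}} minus its own successor — adjacent terms annihilate down the line.


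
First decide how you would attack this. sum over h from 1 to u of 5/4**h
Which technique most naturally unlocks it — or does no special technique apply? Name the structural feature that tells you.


Technique: the geometric series formula — consecutive terms stand in a fixed index-free ratio — the geometric sum formula closes it.


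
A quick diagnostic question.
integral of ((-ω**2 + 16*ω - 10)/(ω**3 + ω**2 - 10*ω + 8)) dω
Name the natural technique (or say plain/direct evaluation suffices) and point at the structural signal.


Diagnosis: partial fractions — the integrand is a proper rational function and its denominator ω**3 + ω**2 - 10*ω + 8 factors into distinct pieces, so it splits into simple fractions.


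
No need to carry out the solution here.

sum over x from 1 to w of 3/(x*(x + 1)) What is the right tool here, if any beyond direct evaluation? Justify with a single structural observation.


Technique: telescoping — 3/(x*(x + 1)) hides a difference of shifted reciprocals — decompose it and the middle of the sum vanishes.


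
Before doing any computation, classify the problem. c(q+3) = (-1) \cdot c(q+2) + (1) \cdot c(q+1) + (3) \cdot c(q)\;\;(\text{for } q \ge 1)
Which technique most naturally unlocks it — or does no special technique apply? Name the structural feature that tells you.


Technique: the characteristic-root method — because shifting q leaves the equation's coefficients unchanged, exponential trials reduce it to algebra.


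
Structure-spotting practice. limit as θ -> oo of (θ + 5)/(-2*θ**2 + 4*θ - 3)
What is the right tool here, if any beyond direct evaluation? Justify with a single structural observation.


Verdict: dominant-term comparison — growth-rate triage: the leading powers of θ decide the limit, everything else is noise. As a single quotient, the ∞/∞ shape would yield to repeated differentiation as well — the growth comparison gets there in one look.


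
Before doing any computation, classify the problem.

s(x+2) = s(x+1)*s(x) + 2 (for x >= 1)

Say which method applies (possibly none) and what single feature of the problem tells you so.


Technique: no special technique — the sequence value feeds back through itself nonlinearly — linear superposition fails, and every superposition-based closed form fails with it.


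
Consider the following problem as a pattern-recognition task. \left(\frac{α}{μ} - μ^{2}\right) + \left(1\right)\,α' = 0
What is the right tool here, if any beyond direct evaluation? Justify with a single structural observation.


Technique: a linear integrating factor — the unknown enters only to the first power against a nonzero forcing term — the integrating-factor template applies directly.


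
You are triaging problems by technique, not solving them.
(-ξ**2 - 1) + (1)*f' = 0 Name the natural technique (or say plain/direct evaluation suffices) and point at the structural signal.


Verdict: no special technique — solved for the derivative, no f appears — this is antidifferentiation in ξ wearing ODE clothing.


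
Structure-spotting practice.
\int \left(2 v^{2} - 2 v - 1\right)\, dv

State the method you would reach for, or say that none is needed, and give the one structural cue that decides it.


Best approach: no special technique — every term is a constant multiple of a power of v; term-wise power-rule integration needs no preliminary transformation.


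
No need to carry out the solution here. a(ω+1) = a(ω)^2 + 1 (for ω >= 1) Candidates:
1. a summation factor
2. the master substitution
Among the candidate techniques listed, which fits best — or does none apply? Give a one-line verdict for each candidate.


Technique: no special technique — the map from one term to the next is curved, not linear, so linear closed-form machinery does not attach.
- a summation factor: no summation factor applies — the rule is not linear in the sequence values.
- the master substitution — the recursive argument is a shift of the index, not a fixed fraction of it.


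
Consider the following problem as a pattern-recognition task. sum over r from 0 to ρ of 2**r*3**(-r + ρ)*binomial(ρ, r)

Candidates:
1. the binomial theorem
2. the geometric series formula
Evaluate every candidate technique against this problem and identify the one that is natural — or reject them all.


Best approach: the binomial theorem — the binomial coefficients weight matched powers of 2 and 3, which is exactly the expansion of a binomial power.
- the binomial theorem — a fit — the right tool for this form.
- the geometric series formula — consecutive terms are not related by a fixed multiplier.


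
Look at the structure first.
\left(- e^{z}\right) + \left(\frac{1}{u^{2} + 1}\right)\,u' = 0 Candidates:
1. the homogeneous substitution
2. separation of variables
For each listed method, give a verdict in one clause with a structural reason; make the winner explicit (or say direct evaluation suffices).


Method: separation of variables — a product of single-variable factors, e^{z} and u^{2} + 1 — the textbook separable form.
- the homogeneous substitution: solved for the derivative, the right side changes under joint scaling of the two variables.
- separation of variables — applies; the problem has the shape this method handles.


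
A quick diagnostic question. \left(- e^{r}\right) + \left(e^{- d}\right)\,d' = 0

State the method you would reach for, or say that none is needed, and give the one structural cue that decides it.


Best approach: separation of variables — all dependence on the two variables factors apart, the defining separable shape. An exactness check succeeds on this form as well — separation and the potential function arrive at the same answer, separation more directly.


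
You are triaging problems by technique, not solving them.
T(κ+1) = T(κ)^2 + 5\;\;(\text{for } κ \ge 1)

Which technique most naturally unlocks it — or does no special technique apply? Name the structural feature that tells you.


Technique: no special technique — nonlinear feedback in the recursion rules out every root- or factor-based technique.


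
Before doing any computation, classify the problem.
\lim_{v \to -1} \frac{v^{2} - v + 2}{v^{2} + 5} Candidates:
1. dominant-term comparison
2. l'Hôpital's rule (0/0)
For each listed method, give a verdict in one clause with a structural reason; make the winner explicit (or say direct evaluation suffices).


Method: no special technique — no denominator vanishes and nothing blows up at -1: direct substitution is the whole computation.
- dominant-term comparison: this limit is not decided by comparing polynomial growth at infinity.
- l'Hôpital's rule (0/0): substituting the point produces a determinate value, not a 0 over 0 clash.


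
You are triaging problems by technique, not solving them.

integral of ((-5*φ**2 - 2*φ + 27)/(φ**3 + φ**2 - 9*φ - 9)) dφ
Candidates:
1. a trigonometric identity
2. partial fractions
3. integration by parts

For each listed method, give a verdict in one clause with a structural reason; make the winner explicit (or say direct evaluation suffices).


Best approach: partial fractions — the factorization of φ**3 + φ**2 - 9*φ - 9 is the whole battle; after it, each term is a table integral.
- a trigonometric identity: no sine or cosine appears, so there is nothing for a trigonometric identity to act on.
- partial fractions — applicable, and directly so.
- integration by parts — no split into a nonconstant polynomial times one of the standard kernels — exp, sine, or cosine of a linear argument, or a logarithm — applies here.


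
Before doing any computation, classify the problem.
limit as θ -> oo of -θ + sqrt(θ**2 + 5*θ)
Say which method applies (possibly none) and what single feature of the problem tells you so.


Technique: conjugate multiplication — both pieces blow up but their difference is finite; the conjugate trick rationalizes sqrt(θ**2 + 5*θ) - θ.


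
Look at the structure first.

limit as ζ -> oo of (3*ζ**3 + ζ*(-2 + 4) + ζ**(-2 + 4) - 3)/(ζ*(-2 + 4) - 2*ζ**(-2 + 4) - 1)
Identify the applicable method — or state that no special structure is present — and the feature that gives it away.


Diagnosis: dominant-term comparison — divide by the highest power of ζ present: lower-order terms vanish and the dominant ratio remains. l'Hôpital's at-infinity variant applies to the expression viewed as a single quotient; the leading-term comparison is the direct route.


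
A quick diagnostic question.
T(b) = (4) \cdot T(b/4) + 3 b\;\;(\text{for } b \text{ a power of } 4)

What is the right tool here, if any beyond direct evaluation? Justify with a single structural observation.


Method: the master substitution — the argument contracts 4-fold per step: reindex b exponentially and solve the linear recurrence in the new index.


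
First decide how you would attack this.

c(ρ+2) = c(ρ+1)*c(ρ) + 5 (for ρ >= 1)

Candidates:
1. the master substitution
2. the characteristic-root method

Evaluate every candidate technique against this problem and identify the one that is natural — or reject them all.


Method: no special technique — the recurrence is nonlinear in the sequence terms; no linear-recurrence method fits it as written — one iterates or studies it directly.
- the master substitution: there is no divide-the-index recursive argument.
- the characteristic-root method: nonlinearity rules out exponential-mode superposition from the start.


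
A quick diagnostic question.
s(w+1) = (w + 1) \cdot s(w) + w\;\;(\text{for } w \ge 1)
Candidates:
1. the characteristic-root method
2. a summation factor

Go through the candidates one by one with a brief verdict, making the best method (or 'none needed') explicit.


Verdict: a summation factor — the coefficient w + 1 drifts with the index, so no fixed root exists; normalizing by the cumulative product telescopes it.
- the characteristic-root method: an index-dependent weight blocks the pure exponential ansatz.
- a summation factor: yes, a natural case for it.


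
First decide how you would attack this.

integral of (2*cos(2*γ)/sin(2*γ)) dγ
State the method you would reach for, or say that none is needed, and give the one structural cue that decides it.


Diagnosis: u-substitution — gathered as a product, the integrand carries the factor 2*cos(2*γ) — up to a constant, the derivative of the inner expression sin(2*γ) — so u = sin(2*γ) collapses the integral.


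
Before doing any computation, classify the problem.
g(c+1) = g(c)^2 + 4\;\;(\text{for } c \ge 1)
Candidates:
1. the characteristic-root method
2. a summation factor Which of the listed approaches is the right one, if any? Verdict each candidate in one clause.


Method: no special technique — the update rule curves (it is not linear in the unknown sequence), so no superposition-based closed form attaches — iterate or study it directly.
- the characteristic-root method: the recursion is nonlinear in the sequence values, so no linear-modes ansatz applies.
- a summation factor: no summation factor applies — the rule is not linear in the sequence values.


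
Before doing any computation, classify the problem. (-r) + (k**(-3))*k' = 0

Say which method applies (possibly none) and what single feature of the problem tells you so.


Diagnosis: separation of variables — all dependence on the two variables factors apart, the defining separable shape. The equation is exact as it stands too — a potential function exists — though separation reads the split structure directly.


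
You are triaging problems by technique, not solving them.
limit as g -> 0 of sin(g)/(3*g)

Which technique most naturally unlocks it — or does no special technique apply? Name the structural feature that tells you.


Verdict: l'Hôpital's rule (0/0) — both numerator and denominator vanish at 0: the genuine 0/0 indeterminate that l'Hôpital exists for. Expanding numerator and denominator to first order gives the same value — the rule automates exactly that.


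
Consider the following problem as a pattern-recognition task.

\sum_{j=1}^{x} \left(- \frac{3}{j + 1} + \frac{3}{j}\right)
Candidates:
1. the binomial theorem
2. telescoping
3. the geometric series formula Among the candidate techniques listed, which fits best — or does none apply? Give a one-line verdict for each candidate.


Method: telescoping — the summand is \frac{3}{j} minus the same expression shifted by one, so consecutive terms cancel in pairs.
- the binomial theorem: there is no sum-raised-to-a-power identity hiding in these terms.
- telescoping: a fit — the right tool for this form.
- the geometric series formula: the ratio of consecutive terms depends on the index.


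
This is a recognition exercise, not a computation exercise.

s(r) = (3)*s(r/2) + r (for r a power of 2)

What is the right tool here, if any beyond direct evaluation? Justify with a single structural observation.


Method: the master substitution — the index is divided (r/2), not shifted — substitute r = 2^m to straighten it into a shift recurrence.


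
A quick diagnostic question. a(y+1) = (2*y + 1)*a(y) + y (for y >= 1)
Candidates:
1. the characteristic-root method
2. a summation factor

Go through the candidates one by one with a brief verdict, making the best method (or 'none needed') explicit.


Verdict: a summation factor — one-term recursion with variable weight 2*y + 1 is solved by product normalization, not by root-finding.
- the characteristic-root method — the coefficients change with the index, which the root method cannot absorb.
- a summation factor: yes — fits the structure here.


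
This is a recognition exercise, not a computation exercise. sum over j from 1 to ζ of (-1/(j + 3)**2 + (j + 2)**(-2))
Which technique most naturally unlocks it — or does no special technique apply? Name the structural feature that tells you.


Verdict: telescoping — consecutive terms evaluate one function at adjacent indices ((j + 2)**(-2) is its current value): one term's tail is the next term's head, so the chain collapses.


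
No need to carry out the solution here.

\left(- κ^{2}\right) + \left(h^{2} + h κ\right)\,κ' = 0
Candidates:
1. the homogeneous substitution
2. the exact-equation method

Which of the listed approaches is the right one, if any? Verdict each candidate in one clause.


Diagnosis: the homogeneous substitution — scaling h and κ together leaves the slope fixed — it depends only on κ/h, so substitute the ratio. This can also be massaged into Bernoulli form (the roles of the variables may need exchanging); the homogeneous substitution avoids that setup.
- the homogeneous substitution: a fit — the right tool for this form.
- the exact-equation method — no potential function has this form as its differential, as written.


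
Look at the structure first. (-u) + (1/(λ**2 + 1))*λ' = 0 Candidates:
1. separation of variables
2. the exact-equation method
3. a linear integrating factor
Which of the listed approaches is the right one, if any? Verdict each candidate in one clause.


Diagnosis: separation of variables — all dependence on the two variables factors apart, the defining separable shape.
- separation of variables — applies; the problem has the shape this method handles.
- the exact-equation method: with no real cross-dependence between the variables, the exact-equation machinery is a detour rather than the natural reading.
- a linear integrating factor — a nonlinear term in the unknown puts this outside the integrating-factor template.


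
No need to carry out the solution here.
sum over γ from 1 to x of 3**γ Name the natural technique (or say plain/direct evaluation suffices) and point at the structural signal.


Diagnosis: the geometric series formula — consecutive terms stand in a fixed index-free ratio — the geometric sum formula closes it.


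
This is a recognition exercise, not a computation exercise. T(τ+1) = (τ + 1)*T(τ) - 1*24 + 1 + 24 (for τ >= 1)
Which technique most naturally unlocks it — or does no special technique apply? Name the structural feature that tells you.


Verdict: a summation factor — first-order, linear, moving coefficient τ + 1: the discrete analogue of an integrating factor handles it.


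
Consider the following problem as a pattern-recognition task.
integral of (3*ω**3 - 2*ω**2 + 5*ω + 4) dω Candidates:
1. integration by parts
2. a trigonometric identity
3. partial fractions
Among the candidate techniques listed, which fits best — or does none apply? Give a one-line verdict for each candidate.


Technique: no special technique — nothing composite, nothing rational, nothing trigonometric — each constant-multiple power of ω integrates by the power rule alone.
- integration by parts: parts would only shuffle a directly integrable integrand.
- a trigonometric identity — there is no trigonometric structure at all — the integrand carries no sine or cosine to rewrite.
- partial fractions: there is no rational-function structure to decompose.


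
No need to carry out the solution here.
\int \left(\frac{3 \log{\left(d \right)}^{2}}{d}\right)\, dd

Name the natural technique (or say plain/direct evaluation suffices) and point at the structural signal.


Verdict: u-substitution — collected, the integrand has one factor that is, up to a constant, the derivative of an inner expression the rest depends on — substitute for that inner expression.


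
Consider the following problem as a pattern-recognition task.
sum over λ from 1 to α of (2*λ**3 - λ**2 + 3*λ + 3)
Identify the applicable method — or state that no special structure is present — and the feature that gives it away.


Method: no special technique — no ratio, no shift structure, no binomial pattern: sum the constant-multiple powers of λ with known formulas.


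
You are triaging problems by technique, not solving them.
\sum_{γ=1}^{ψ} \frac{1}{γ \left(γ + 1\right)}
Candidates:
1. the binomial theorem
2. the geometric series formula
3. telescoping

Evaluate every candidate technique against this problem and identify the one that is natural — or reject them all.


Best approach: telescoping — \frac{1}{γ \left(γ + 1\right)} hides a difference of shifted reciprocals — decompose it and the middle of the sum vanishes.
- the binomial theorem — no binomial coefficients pair up with complementary powers here.
- the geometric series formula: no single multiplier carries one term to the next throughout the sum.
- telescoping — yes, a natural case for it.


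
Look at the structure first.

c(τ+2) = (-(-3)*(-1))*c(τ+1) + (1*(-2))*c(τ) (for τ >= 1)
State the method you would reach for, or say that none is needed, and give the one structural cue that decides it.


Verdict: the characteristic-root method — fixed numeric weights on consecutive terms and no forcing term added: the root method in its home territory.


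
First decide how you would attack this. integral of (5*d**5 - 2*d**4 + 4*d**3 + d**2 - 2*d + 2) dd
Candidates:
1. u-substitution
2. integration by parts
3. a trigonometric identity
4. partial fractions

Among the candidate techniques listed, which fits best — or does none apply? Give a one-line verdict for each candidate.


Best approach: no special technique — every term is a constant multiple of a power of d; term-wise power-rule integration needs no preliminary transformation.
- u-substitution: any workable substitution here is cosmetic — the integrand is already in directly integrable form.
- integration by parts — parts would only shuffle a directly integrable integrand.
- a trigonometric identity: with no trigonometric functions present, identity rewriting has no target.
- partial fractions — the expression is not a ratio of polynomials that decomposes further.


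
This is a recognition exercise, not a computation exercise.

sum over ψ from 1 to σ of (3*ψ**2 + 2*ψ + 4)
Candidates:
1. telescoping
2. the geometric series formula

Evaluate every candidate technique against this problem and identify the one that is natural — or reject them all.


Best approach: no special technique — Faulhaber territory: sum each constant-multiple power of ψ with its closed-form formula, no trick required.
- telescoping: writing out consecutive terms as given produces no pairwise cancellation.
- the geometric series formula — there is no constant term-to-term ratio.


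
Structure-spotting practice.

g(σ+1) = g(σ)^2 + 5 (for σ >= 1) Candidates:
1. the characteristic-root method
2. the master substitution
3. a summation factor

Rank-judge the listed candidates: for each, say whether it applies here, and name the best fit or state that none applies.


Diagnosis: no special technique — the recurrence is nonlinear in the sequence terms; no linear-recurrence method fits it as written — one iterates or studies it directly.
- the characteristic-root method — nonlinearity rules out exponential-mode superposition from the start.
- the master substitution: the recursion steps by a constant offset, so exponential reindexing is pointless.
- a summation factor — no summation factor applies — the rule is not linear in the sequence values.


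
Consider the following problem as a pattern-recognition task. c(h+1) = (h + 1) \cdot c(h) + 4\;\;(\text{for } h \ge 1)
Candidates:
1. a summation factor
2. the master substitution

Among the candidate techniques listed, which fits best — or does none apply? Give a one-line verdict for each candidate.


Verdict: a summation factor — rescale the sequence by the product of the weights h + 1 so far — the recurrence collapses to a plain running sum.
- a summation factor: applies; the problem has the shape this method handles.
- the master substitution: no fixed divisor shrinks the index between calls.


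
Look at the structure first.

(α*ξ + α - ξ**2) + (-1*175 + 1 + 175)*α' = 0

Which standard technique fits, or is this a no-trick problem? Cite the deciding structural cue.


Diagnosis: a linear integrating factor — linear in the unknown with genuine forcing: multiply through by the exponential of the integrated coefficient and the left side closes into one derivative.


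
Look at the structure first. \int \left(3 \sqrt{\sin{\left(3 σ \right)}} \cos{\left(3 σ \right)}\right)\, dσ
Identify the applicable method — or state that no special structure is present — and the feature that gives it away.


Diagnosis: u-substitution — everything non-trivial happens through the inner expression \sin{\left(3 σ \right)}, and its derivative accounts for the remaining factor up to a constant, so set u = \sin{\left(3 σ \right)}.


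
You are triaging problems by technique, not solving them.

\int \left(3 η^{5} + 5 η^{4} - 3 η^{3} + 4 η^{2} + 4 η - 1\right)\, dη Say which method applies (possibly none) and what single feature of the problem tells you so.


Method: no special technique — nothing composite, nothing rational, nothing trigonometric — each constant-multiple power of η integrates by the power rule alone.


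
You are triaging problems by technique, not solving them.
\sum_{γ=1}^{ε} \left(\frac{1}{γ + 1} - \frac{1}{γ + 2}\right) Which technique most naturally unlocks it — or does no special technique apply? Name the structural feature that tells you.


Diagnosis: telescoping — consecutive terms evaluate one function at adjacent indices (\frac{1}{γ + 1} is its current value): one term's tail is the next term's head, so the chain collapses.


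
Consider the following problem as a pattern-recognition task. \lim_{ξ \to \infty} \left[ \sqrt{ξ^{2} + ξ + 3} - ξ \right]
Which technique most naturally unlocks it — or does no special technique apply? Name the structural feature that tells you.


Best approach: conjugate multiplication — infinity minus infinity with a radical in play — multiply by the conjugate so the divergences of \sqrt{ξ^{2} + ξ + 3} and ξ annihilate.


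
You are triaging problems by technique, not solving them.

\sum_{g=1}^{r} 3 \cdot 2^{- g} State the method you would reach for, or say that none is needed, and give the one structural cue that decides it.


Method: the geometric series formula — consecutive terms stand in a fixed index-free ratio — the geometric sum formula closes it.


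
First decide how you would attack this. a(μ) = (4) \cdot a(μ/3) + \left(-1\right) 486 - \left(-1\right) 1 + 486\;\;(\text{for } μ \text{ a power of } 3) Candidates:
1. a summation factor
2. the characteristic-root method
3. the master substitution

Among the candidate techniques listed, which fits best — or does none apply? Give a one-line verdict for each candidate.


Best approach: the master substitution — the argument shrinks by the factor 3, so measure the index on a logarithmic scale and the recursion becomes a shift.
- a summation factor — the recursion divides its index rather than shifting it — there is no previous-term chain for a summation factor to telescope.
- the characteristic-root method — the recursion divides its index rather than shifting it — outside the constant-shift family the root method covers.
- the master substitution: applicable, and directly so.


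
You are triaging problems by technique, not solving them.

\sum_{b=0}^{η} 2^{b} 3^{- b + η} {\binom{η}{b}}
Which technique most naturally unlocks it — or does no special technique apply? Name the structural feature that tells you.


Diagnosis: the binomial theorem — {\binom{η}{b}} weighting matched powers of 2 and 3 is the expanded form of (2 + 3)^η — fold it back up.


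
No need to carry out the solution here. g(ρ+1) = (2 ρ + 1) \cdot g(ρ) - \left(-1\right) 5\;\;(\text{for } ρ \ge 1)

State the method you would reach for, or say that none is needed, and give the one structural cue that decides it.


Technique: a summation factor — one step of memory with a weight 2 ρ + 1 that changes as the index grows — the summation-factor construction is built for this.
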